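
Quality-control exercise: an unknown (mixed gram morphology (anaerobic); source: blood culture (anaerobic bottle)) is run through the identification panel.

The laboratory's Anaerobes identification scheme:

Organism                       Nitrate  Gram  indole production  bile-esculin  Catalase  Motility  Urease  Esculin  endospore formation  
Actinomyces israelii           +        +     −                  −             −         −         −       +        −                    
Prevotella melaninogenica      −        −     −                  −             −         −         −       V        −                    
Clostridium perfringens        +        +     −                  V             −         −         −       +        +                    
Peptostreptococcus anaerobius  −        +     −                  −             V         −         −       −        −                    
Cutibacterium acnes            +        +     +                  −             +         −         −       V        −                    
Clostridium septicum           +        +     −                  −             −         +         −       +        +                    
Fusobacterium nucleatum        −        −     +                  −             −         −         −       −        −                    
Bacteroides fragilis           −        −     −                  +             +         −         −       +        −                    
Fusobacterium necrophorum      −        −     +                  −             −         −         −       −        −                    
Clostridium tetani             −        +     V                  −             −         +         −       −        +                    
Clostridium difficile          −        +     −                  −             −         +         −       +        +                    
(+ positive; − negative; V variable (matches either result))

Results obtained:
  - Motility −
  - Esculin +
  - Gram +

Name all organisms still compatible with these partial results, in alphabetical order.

Actinomyces israelii, Clostridium perfringens, Cutibacterium acnes

Motility −: excludes Clostridium septicum, Clostridium tetani, Clostridium difficile — 8 left.
Esculin +: excludes Peptostreptococcus anaerobius, Fusobacterium nucleatum, Fusobacterium necrophorum — 5 left.
Gram +: excludes Prevotella melaninogenica, Bacteroides fragilis — 3 left.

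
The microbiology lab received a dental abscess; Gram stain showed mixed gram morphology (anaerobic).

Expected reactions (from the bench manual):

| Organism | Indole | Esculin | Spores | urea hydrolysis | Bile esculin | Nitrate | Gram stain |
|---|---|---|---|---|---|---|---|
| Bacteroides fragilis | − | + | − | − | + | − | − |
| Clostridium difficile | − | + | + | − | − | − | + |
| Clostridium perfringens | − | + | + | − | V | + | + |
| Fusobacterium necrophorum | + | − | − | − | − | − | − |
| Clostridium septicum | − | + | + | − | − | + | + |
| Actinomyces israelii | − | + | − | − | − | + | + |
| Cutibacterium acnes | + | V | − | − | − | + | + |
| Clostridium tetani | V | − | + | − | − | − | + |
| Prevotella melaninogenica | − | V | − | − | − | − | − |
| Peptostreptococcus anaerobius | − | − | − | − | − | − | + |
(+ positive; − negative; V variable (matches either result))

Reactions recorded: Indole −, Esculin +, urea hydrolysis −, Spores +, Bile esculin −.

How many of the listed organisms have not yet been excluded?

3

Bile esculin −: excludes Bacteroides fragilis — 9 left.
Esculin +: excludes Fusobacterium necrophorum, Clostridium tetani, Peptostreptococcus anaerobius — 6 left.
urea hydrolysis −: all 6 remaining candidates are consistent.
Indole −: excludes Cutibacterium acnes — 5 left.
Spores +: excludes Actinomyces israelii, Prevotella melaninogenica — 3 left.
Still consistent: Clostridium difficile, Clostridium perfringens, Clostridium septicum.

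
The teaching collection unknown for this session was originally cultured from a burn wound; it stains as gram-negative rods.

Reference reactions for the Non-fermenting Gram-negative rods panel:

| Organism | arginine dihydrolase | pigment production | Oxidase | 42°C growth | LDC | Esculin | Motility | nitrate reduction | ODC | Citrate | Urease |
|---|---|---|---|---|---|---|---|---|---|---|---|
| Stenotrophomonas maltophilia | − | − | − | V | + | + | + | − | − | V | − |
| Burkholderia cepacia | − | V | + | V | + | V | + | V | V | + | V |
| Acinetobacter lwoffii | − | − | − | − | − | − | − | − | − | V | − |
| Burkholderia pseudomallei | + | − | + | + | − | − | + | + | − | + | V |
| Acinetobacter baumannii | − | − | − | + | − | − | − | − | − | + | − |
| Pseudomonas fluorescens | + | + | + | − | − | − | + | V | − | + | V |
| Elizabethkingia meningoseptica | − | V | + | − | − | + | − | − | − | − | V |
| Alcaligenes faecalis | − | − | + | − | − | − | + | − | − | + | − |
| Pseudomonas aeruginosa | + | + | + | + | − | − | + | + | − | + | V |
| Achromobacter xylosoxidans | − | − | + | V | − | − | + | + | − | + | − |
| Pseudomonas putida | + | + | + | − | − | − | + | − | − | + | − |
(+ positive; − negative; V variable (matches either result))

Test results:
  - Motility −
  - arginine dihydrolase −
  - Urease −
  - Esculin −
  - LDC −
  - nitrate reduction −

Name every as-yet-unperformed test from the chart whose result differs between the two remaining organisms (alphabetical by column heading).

arginine dihydrolase −: excludes Burkholderia pseudomallei, Pseudomonas fluorescens, Pseudomonas aeruginosa, Pseudomonas putida — 7 left.
LDC −: excludes Stenotrophomonas maltophilia, Burkholderia cepacia — 5 left.
nitrate reduction −: excludes Achromobacter xylosoxidans — 4 left.
Urease −: all 4 remaining candidates are consistent.
Esculin −: excludes Elizabethkingia meningoseptica — 3 left.
Motility −: excludes Alcaligenes faecalis — 2 left.
Two candidates remain: Acinetobacter baumannii and Acinetobacter lwoffii.
  pigment production: − vs − — same for both, does not separate.
  Oxidase: − vs − — same for both, does not separate.
  42°C growth: Acinetobacter baumannii +, Acinetobacter lwoffii − — discriminates.
  ODC: − vs − — same for both, does not separate.
  Citrate: + vs V — variable for at least one, does not separate.

42°C growth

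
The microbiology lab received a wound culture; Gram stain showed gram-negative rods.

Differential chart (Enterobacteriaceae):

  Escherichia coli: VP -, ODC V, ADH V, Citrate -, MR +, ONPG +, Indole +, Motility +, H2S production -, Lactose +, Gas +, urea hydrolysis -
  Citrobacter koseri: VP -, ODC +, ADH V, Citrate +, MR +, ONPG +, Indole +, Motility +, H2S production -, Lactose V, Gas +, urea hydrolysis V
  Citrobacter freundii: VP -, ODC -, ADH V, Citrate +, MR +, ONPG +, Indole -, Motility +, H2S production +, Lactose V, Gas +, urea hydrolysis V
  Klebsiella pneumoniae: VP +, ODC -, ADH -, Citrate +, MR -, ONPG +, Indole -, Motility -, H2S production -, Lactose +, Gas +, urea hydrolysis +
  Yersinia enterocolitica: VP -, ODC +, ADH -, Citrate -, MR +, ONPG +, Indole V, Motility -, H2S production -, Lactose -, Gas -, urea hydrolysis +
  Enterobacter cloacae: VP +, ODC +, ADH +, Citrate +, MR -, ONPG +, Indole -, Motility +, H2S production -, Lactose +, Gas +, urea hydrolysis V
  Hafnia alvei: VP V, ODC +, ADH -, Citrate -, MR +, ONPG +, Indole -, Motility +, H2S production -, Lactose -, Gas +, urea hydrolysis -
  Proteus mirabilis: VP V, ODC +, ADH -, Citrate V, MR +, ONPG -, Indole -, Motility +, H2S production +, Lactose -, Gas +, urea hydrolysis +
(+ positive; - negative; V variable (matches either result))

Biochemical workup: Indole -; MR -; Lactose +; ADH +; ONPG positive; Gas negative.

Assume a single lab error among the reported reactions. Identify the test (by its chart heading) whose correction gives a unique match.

As reported, no row in the chart matches all 6 reactions.
Reversing Indole → still no organism matches.
Reversing ONPG → still no organism matches.
Reversing Gas (to +) → unique match: Enterobacter cloacae.
Reversing Lactose → still no organism matches.
Reversing ADH → still no organism matches.
Reversing MR → still no organism matches.

Gas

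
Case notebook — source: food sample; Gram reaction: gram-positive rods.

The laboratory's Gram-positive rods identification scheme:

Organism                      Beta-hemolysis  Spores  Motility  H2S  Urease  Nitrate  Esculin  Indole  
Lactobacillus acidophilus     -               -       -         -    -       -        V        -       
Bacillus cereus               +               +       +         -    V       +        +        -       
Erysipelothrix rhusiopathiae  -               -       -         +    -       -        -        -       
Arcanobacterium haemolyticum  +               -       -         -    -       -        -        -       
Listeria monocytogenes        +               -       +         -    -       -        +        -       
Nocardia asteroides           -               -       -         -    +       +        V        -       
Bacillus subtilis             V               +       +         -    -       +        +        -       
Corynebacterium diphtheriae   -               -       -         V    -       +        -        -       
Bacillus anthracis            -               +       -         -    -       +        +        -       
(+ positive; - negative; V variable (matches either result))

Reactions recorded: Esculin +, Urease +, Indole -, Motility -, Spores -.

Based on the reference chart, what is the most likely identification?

Nocardia asteroides

Motility -: excludes Bacillus cereus, Listeria monocytogenes, Bacillus subtilis — 6 left.
Urease +: excludes 5 organisms — 1 left.
Indole -: the one remaining candidate is consistent.
Spores -: the one remaining candidate is consistent.
Esculin +: the one remaining candidate is consistent.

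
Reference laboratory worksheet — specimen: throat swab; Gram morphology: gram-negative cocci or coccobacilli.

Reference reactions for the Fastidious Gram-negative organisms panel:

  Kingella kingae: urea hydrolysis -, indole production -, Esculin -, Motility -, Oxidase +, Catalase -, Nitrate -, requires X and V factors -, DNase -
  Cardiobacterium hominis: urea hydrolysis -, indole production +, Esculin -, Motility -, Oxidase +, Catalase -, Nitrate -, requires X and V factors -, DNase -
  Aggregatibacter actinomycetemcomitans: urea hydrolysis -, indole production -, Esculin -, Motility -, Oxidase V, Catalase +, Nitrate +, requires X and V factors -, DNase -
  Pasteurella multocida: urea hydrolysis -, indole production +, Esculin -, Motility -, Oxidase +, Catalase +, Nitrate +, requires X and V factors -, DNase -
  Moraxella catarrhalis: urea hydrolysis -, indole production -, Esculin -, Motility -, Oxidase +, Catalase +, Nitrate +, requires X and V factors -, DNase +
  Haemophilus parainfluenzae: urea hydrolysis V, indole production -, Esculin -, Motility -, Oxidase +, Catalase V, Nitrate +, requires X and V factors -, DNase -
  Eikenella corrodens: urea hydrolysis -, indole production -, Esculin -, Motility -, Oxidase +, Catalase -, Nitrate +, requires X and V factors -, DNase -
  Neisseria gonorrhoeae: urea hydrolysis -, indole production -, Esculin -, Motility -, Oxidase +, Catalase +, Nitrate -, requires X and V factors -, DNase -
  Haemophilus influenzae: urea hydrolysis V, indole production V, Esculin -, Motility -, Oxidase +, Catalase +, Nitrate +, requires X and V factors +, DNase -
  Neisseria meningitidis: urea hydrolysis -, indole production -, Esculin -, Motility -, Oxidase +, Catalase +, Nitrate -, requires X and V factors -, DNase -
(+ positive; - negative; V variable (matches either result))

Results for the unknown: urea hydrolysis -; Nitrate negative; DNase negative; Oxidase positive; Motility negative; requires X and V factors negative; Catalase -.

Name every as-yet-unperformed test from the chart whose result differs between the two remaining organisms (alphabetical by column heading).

indole production

Catalase -: excludes 6 organisms — 4 left.
urea hydrolysis -: all 4 remaining candidates are consistent.
Oxidase +: all 4 remaining candidates are consistent.
Motility -: all 4 remaining candidates are consistent.
requires X and V factors -: all 4 remaining candidates are consistent.
DNase -: all 4 remaining candidates are consistent.
Nitrate -: excludes Haemophilus parainfluenzae, Eikenella corrodens — 2 left.
Two candidates remain: Cardiobacterium hominis and Kingella kingae.
  indole production: Cardiobacterium hominis +, Kingella kingae - — discriminates.
  Esculin: - vs - — same for both, does not separate.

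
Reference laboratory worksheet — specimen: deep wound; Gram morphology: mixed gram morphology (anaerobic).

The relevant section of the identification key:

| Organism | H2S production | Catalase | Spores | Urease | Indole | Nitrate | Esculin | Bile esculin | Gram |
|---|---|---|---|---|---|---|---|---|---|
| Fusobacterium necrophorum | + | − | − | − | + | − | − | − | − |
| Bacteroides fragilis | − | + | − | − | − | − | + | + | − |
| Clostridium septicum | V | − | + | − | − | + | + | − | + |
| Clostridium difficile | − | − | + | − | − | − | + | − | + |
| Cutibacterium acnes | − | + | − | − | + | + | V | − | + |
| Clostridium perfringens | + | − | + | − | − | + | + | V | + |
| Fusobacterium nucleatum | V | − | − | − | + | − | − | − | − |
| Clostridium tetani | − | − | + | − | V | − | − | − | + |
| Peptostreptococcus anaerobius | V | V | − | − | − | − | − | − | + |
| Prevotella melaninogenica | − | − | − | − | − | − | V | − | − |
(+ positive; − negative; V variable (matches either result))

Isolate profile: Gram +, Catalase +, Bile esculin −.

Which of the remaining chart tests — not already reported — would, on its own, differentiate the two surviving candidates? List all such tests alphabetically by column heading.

Catalase +: excludes 7 organisms — 3 left.
Gram +: excludes Bacteroides fragilis — 2 left.
Bile esculin −: all 2 remaining candidates are consistent.
Two candidates remain: Cutibacterium acnes and Peptostreptococcus anaerobius.
  H2S production: − vs V — variable for at least one, does not separate.
  Spores: − vs − — same for both, does not separate.
  Urease: − vs − — same for both, does not separate.
  Indole: Cutibacterium acnes +, Peptostreptococcus anaerobius − — discriminates.
  Nitrate: Cutibacterium acnes +, Peptostreptococcus anaerobius − — discriminates.
  Esculin: V vs − — variable for at least one, does not separate.

Indole, Nitrate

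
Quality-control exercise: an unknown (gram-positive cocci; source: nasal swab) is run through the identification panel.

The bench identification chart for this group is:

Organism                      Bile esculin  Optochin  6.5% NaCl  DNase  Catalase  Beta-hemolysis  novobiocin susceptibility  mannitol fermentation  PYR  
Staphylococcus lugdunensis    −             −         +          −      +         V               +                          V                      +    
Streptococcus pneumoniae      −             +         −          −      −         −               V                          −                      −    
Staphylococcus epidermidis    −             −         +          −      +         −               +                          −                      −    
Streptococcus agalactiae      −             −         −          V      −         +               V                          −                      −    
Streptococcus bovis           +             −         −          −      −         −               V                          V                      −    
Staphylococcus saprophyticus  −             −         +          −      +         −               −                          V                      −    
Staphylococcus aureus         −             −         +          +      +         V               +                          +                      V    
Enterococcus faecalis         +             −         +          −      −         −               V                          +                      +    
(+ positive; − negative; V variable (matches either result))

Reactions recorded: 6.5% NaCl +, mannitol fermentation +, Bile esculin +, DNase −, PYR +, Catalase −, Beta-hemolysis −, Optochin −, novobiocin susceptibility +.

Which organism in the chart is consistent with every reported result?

DNase −: excludes Staphylococcus aureus — 7 left.
Beta-hemolysis −: excludes Streptococcus agalactiae — 6 left.
novobiocin susceptibility +: excludes Staphylococcus saprophyticus — 5 left.
mannitol fermentation +: excludes Streptococcus pneumoniae, Staphylococcus epidermidis — 3 left.
6.5% NaCl +: excludes Streptococcus bovis — 2 left.
Optochin −: all 2 remaining candidates are consistent.
Catalase −: excludes Staphylococcus lugdunensis — 1 left.
PYR +: the one remaining candidate is consistent.
Bile esculin +: the one remaining candidate is consistent.

Enterococcus faecalis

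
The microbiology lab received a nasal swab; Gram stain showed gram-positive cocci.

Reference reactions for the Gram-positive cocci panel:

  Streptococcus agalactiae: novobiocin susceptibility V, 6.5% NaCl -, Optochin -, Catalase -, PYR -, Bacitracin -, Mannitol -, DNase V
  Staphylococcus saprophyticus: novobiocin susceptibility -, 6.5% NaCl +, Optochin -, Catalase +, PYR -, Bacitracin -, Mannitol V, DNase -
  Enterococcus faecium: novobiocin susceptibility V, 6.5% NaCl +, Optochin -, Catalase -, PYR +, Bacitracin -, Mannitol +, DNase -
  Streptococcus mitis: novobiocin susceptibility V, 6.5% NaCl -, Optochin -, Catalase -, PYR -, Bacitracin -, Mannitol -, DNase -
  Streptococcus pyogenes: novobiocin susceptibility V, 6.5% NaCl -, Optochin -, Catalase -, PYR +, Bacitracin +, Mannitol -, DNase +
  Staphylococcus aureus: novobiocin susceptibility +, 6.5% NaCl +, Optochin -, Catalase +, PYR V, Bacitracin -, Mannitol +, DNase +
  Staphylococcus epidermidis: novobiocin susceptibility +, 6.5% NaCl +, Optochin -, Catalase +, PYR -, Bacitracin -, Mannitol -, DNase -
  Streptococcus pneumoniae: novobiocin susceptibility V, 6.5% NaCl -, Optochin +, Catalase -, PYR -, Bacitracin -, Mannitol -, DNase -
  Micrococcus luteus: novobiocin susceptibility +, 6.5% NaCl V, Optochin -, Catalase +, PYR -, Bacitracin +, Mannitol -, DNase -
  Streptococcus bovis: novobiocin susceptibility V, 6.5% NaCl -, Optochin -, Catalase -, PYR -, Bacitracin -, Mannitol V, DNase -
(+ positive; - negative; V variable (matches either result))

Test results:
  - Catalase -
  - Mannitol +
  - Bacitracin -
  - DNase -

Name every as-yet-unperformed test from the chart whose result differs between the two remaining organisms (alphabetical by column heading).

6.5% NaCl, PYR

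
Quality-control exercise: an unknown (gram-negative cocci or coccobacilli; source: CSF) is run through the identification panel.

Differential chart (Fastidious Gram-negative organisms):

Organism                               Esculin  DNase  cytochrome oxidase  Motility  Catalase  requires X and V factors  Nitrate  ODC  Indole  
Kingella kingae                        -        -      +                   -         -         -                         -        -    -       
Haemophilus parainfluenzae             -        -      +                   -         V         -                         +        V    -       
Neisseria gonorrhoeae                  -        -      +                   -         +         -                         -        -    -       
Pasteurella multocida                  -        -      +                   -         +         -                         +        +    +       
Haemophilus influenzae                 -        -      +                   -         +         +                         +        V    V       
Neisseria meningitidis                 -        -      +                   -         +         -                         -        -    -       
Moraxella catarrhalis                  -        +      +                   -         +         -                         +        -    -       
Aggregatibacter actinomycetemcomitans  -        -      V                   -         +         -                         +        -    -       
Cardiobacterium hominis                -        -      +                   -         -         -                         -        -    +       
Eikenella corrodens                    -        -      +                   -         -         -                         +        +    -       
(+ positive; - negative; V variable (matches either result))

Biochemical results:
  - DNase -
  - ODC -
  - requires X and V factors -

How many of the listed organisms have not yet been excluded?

6

ODC -: excludes Pasteurella multocida, Eikenella corrodens — 8 left.
DNase -: excludes Moraxella catarrhalis — 7 left.
requires X and V factors -: excludes Haemophilus influenzae — 6 left.
Still consistent: Aggregatibacter actinomycetemcomitans, Cardiobacterium hominis, Haemophilus parainfluenzae, Kingella kingae, Neisseria gonorrhoeae, Neisseria meningitidis.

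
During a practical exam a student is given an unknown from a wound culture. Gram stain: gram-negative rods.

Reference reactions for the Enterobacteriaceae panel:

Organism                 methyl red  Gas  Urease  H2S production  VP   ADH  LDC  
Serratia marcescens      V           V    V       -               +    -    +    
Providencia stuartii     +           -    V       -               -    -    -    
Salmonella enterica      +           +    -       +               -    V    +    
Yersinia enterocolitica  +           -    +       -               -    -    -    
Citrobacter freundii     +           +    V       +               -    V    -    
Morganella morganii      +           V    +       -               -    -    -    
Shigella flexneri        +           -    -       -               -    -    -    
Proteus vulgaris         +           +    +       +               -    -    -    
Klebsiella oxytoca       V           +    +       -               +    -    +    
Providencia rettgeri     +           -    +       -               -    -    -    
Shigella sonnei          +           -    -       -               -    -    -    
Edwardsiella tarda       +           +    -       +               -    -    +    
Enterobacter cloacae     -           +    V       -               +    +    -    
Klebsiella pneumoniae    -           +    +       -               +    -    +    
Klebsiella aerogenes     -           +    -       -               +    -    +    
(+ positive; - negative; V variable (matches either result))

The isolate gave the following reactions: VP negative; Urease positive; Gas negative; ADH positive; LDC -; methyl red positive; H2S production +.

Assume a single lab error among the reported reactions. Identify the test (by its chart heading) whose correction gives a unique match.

Gas

As reported, no row in the chart matches all 7 reactions.
Reversing ADH → still no organism matches.
Reversing Urease → still no organism matches.
Reversing VP → still no organism matches.
Reversing methyl red → still no organism matches.
Reversing H2S production → still no organism matches.
Reversing LDC → still no organism matches.
Reversing Gas (to +) → unique match: Citrobacter freundii.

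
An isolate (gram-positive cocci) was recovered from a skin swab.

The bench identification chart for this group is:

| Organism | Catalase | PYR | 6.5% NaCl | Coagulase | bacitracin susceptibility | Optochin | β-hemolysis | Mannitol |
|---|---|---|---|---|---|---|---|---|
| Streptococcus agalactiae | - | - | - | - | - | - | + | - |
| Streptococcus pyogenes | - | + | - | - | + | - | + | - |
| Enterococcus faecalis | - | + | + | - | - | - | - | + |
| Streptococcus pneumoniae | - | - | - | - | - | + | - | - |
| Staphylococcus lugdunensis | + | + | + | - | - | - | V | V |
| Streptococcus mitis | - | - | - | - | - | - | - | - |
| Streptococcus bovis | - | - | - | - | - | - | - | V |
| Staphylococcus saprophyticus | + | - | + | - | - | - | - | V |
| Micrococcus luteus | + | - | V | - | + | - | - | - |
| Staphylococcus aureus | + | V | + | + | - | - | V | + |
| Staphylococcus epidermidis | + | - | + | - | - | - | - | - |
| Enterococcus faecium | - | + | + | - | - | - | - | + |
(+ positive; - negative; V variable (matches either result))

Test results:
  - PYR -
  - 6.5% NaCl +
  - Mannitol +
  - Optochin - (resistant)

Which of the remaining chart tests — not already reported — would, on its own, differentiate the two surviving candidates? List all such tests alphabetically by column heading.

Coagulase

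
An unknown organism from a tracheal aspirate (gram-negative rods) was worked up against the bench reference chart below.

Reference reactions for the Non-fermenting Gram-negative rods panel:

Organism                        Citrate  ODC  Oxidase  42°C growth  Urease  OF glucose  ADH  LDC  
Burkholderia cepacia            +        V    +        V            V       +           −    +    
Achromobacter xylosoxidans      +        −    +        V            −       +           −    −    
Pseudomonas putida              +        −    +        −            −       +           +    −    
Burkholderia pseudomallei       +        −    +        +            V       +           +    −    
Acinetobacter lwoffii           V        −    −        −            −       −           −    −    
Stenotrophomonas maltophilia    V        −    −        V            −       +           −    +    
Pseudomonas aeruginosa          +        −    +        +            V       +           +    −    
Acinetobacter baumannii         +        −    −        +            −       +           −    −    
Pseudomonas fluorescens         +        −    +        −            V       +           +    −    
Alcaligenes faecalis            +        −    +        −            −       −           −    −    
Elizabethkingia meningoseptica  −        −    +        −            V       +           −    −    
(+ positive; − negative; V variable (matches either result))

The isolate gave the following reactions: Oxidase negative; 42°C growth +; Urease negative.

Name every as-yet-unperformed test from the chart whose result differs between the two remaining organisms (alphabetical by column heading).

Oxidase −: excludes 8 organisms — 3 left.
42°C growth +: excludes Acinetobacter lwoffii — 2 left.
Urease −: all 2 remaining candidates are consistent.
Two candidates remain: Acinetobacter baumannii and Stenotrophomonas maltophilia.
  Citrate: + vs V — variable for at least one, does not separate.
  ODC: − vs − — same for both, does not separate.
  OF glucose: + vs + — same for both, does not separate.
  ADH: − vs − — same for both, does not separate.
  LDC: Acinetobacter baumannii −, Stenotrophomonas maltophilia + — discriminates.

LDC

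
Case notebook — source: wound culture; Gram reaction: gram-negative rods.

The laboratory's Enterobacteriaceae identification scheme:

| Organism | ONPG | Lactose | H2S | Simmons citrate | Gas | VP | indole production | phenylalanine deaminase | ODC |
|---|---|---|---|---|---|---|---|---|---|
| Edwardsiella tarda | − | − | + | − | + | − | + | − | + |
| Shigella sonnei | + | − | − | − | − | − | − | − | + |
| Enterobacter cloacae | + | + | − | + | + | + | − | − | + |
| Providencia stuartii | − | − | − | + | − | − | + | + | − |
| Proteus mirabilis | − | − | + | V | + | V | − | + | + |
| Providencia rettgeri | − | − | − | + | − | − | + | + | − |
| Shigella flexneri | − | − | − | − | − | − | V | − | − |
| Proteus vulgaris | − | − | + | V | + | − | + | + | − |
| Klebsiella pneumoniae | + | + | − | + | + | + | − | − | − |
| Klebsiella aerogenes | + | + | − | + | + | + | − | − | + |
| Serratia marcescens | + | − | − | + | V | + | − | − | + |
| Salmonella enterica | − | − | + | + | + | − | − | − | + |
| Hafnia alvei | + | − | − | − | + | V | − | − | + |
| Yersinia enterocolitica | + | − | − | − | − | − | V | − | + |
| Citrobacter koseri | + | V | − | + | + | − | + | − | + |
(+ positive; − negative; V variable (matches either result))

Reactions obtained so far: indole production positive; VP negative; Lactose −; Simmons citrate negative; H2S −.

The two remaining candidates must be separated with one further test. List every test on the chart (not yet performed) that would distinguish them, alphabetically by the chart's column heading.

ODC, ONPG

Lactose −: excludes Enterobacter cloacae, Klebsiella pneumoniae, Klebsiella aerogenes — 12 left.
VP −: excludes Serratia marcescens — 11 left.
H2S −: excludes Edwardsiella tarda, Proteus mirabilis, Proteus vulgaris, Salmonella enterica — 7 left.
indole production +: excludes Shigella sonnei, Hafnia alvei — 5 left.
Simmons citrate −: excludes Providencia stuartii, Providencia rettgeri, Citrobacter koseri — 2 left.
Two candidates remain: Shigella flexneri and Yersinia enterocolitica.
  ONPG: Shigella flexneri −, Yersinia enterocolitica + — discriminates.
  Gas: − vs − — same for both, does not separate.
  phenylalanine deaminase: − vs − — same for both, does not separate.
  ODC: Shigella flexneri −, Yersinia enterocolitica + — discriminates.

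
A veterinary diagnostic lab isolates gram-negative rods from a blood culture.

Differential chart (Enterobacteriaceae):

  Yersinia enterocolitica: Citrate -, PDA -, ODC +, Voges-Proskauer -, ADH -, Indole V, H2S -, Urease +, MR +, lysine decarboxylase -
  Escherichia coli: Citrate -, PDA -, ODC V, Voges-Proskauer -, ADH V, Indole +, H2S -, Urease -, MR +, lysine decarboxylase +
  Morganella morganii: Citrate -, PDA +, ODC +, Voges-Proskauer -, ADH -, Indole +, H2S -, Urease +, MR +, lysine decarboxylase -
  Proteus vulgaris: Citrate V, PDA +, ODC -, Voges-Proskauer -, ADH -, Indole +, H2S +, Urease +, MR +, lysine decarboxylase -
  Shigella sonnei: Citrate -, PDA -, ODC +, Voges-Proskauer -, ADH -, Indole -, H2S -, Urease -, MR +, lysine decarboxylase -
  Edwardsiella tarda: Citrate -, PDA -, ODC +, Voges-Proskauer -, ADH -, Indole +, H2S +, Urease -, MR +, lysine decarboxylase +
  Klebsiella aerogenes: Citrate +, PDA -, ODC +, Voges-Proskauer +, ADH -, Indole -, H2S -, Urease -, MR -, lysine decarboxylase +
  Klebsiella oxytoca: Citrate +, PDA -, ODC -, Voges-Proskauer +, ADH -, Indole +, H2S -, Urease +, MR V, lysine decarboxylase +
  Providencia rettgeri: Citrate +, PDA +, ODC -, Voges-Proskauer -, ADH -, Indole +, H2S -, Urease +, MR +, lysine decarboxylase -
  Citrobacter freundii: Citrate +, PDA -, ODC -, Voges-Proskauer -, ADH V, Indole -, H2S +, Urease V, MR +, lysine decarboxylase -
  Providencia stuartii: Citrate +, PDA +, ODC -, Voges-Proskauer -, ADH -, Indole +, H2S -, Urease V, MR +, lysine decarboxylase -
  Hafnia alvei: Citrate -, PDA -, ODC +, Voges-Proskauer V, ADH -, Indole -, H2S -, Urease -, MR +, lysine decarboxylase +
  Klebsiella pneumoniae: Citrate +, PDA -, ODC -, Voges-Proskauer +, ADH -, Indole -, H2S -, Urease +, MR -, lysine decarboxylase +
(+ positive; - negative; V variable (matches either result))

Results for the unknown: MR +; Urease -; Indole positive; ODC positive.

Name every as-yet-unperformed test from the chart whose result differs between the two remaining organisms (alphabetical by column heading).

H2S

ODC +: excludes 6 organisms — 7 left.
Urease -: excludes Yersinia enterocolitica, Morganella morganii — 5 left.
MR +: excludes Klebsiella aerogenes — 4 left.
Indole +: excludes Shigella sonnei, Hafnia alvei — 2 left.
Two candidates remain: Edwardsiella tarda and Escherichia coli.
  Citrate: - vs - — same for both, does not separate.
  PDA: - vs - — same for both, does not separate.
  Voges-Proskauer: - vs - — same for both, does not separate.
  ADH: - vs V — variable for at least one, does not separate.
  H2S: Edwardsiella tarda +, Escherichia coli - — discriminates.
  lysine decarboxylase: + vs + — same for both, does not separate.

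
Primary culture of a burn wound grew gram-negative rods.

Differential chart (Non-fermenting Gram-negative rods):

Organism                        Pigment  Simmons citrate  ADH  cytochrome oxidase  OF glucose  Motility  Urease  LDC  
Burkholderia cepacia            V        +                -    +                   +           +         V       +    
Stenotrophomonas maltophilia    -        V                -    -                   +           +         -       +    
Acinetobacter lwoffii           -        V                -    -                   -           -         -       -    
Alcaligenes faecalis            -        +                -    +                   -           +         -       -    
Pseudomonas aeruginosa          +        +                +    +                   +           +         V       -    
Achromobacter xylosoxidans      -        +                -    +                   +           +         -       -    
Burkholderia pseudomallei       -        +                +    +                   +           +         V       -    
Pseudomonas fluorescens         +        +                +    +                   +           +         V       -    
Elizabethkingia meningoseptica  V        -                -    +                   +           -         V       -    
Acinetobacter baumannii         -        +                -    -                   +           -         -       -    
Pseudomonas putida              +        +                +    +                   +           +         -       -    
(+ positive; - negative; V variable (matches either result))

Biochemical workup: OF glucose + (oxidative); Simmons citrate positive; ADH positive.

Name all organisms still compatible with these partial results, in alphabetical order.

OF glucose +: excludes Acinetobacter lwoffii, Alcaligenes faecalis — 9 left.
Simmons citrate +: excludes Elizabethkingia meningoseptica — 8 left.
ADH +: excludes Burkholderia cepacia, Stenotrophomonas maltophilia, Achromobacter xylosoxidans, Acinetobacter baumannii — 4 left.

Burkholderia pseudomallei, Pseudomonas aeruginosa, Pseudomonas fluorescens, Pseudomonas putida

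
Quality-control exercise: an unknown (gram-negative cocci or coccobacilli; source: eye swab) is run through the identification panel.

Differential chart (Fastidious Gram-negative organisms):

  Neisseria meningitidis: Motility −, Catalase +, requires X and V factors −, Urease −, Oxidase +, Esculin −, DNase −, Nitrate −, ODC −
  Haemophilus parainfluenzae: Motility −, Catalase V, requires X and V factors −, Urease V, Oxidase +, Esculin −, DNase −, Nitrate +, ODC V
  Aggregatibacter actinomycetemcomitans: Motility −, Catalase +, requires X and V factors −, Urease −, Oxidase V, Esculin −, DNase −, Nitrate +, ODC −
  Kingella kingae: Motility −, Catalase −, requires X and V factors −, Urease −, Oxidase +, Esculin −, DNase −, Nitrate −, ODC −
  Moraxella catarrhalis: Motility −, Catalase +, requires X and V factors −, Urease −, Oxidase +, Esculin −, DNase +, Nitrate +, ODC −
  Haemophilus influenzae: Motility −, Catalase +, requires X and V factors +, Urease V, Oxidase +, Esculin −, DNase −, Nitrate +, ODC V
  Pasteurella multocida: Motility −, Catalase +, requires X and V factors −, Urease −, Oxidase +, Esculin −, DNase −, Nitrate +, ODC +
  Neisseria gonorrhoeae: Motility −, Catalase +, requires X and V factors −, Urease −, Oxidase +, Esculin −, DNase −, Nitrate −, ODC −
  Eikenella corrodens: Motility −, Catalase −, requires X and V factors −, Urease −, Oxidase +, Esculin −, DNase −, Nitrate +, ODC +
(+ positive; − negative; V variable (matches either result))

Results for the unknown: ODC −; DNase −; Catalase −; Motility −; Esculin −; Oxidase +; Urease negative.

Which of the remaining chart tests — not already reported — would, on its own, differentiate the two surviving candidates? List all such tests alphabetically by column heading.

Nitrate

Catalase −: excludes 6 organisms — 3 left.
Esculin −: all 3 remaining candidates are consistent.
Oxidase +: all 3 remaining candidates are consistent.
Motility −: all 3 remaining candidates are consistent.
DNase −: all 3 remaining candidates are consistent.
Urease −: all 3 remaining candidates are consistent.
ODC −: excludes Eikenella corrodens — 2 left.
Two candidates remain: Haemophilus parainfluenzae and Kingella kingae.
  requires X and V factors: − vs − — same for both, does not separate.
  Nitrate: Haemophilus parainfluenzae +, Kingella kingae − — discriminates.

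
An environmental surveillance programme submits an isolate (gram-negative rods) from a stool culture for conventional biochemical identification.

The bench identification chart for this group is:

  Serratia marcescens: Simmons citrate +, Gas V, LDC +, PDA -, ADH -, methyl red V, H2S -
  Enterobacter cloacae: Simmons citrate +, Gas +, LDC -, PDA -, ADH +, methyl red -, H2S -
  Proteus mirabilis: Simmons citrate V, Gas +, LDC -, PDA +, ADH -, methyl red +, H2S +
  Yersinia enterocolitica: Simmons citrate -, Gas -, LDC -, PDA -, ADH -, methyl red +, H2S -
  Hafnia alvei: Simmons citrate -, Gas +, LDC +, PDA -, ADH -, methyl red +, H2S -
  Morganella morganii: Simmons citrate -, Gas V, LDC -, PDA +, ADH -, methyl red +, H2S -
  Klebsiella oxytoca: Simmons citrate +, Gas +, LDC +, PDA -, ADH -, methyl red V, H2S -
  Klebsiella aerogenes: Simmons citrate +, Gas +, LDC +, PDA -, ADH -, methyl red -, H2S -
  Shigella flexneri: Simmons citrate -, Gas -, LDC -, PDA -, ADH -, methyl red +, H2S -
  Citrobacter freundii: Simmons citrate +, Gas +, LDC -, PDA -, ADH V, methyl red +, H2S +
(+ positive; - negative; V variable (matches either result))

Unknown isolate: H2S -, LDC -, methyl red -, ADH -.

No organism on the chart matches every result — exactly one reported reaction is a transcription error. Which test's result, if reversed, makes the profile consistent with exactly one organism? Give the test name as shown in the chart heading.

As reported, no row in the chart matches all 4 reactions.
Reversing methyl red → 3 organisms match (not unique).
Reversing H2S → still no organism matches.
Reversing ADH (to +) → unique match: Enterobacter cloacae.
Reversing LDC → 3 organisms match (not unique).

ADH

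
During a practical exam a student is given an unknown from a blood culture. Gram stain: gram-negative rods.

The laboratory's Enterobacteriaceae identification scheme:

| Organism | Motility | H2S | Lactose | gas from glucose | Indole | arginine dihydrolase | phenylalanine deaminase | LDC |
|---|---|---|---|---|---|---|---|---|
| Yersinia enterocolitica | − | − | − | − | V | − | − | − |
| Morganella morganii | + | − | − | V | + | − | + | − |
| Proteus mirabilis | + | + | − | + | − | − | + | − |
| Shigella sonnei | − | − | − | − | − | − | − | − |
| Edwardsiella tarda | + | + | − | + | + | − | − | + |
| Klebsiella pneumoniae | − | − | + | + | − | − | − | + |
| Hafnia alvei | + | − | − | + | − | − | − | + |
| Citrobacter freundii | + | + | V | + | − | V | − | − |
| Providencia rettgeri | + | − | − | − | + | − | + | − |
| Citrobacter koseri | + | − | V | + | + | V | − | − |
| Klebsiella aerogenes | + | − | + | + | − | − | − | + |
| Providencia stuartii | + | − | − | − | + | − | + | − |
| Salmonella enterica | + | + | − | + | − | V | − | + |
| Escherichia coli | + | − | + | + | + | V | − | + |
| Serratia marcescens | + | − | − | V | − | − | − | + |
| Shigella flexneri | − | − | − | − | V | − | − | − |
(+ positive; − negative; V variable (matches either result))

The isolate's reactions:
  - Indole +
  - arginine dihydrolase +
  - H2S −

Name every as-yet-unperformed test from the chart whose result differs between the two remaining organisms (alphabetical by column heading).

LDC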